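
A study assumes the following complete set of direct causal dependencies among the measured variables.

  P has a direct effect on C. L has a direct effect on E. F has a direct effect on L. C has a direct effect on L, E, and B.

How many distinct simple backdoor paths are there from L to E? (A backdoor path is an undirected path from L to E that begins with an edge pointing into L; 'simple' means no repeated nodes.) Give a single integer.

A backdoor path from L to E is any simple undirected path whose first edge points into L (i.e. leaves L via a parent).
Parents of L: {C, F}.
Enumerating:
  P1: L <- C -> E
That exhausts the simple backdoor paths. Count: 1.

1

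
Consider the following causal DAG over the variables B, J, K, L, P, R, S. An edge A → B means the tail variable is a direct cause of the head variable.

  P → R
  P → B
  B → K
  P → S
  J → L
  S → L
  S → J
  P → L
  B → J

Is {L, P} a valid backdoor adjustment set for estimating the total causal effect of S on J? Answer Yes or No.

No

Backdoor paths from S to J (paths whose first edge points into S):
  P1: S <- P -> B -> J
  P2: S <- P -> L <- J
Condition 1 (no descendant of S in the set): FAILS — L is a descendant of S.
Condition 2 (every backdoor path blocked by {L, P}):
  P1: blocked at fork node P ∈ conditioning set.
  P2: blocked at fork node P ∈ conditioning set.
{L, P} does not satisfy the backdoor criterion.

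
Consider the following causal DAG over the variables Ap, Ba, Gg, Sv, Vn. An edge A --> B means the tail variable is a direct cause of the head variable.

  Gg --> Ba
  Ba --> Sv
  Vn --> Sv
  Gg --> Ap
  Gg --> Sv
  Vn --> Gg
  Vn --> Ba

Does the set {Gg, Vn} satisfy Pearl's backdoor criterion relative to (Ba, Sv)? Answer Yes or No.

Backdoor paths from Ba to Sv (paths whose first edge points into Ba):
  P1: Ba <- Vn -> Gg -> Sv
  P2: Ba <- Vn -> Sv
  P3: Ba <- Gg <- Vn -> Sv
  P4: Ba <- Gg -> Sv
Condition 1 (no descendant of Ba in the set): holds — descendants of Ba are {Sv}; none are in {Gg, Vn}.
Condition 2 (every backdoor path blocked by {Gg, Vn}):
  P1: blocked at fork node Vn ∈ conditioning set.
  P2: blocked at fork node Vn ∈ conditioning set.
  P3: blocked at chain node Gg ∈ conditioning set.
  P4: blocked at fork node Gg ∈ conditioning set.
{Gg, Vn} satisfies the backdoor criterion.

Yes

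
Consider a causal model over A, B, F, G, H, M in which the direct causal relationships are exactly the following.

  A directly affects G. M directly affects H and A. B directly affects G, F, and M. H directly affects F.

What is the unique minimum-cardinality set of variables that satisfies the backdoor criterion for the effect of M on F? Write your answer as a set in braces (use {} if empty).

Variables eligible for adjustment (non-descendants of M, excluding M and F): {B}.
Backdoor paths from M to F:
  P1: M <- B -> F
The empty set is not sufficient: P1 (M <- B -> F) has no collider blocking it and no conditioned non-collider, so it is open.
Try {B}:
  P1: blocked at fork node B ∈ conditioning set.
{B} contains no descendant of M and blocks every backdoor path.
{B} is the unique smallest valid adjustment set.

{B}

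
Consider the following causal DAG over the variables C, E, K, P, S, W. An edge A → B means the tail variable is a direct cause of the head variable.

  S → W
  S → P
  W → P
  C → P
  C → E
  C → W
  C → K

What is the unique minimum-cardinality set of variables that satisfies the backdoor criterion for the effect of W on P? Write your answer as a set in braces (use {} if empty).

{C, S}

Variables eligible for adjustment (non-descendants of W, excluding W and P): {C, E, K, S}.
Backdoor paths from W to P:
  P1: W <- C -> P
  P2: W <- S -> P
The empty set is not sufficient: P1 (W <- C -> P) has no collider blocking it and no conditioned non-collider, so it is open.
Try {C, S}:
  P1: blocked at fork node C ∈ conditioning set.
  P2: blocked at fork node S ∈ conditioning set.
{C, S} contains no descendant of W and blocks every backdoor path.
Every element of {C, S} is needed (dropping C leaves P1 open; dropping S leaves P2 open), so no proper subset is valid.
Among all size-2 subsets of the eligible variables, only {C, S} blocks every backdoor path, so it is the unique smallest valid adjustment set.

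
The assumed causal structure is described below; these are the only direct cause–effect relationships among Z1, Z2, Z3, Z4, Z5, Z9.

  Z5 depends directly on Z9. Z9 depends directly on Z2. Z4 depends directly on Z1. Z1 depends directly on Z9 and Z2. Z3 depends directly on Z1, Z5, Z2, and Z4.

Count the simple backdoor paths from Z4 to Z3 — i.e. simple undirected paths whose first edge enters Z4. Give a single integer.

A backdoor path from Z4 to Z3 is any simple undirected path whose first edge points into Z4 (i.e. leaves Z4 via a parent).
Parents of Z4: {Z1}.
Enumerating:
  P1: Z4 <- Z1 <- Z2 -> Z9 -> Z5 -> Z3
  P2: Z4 <- Z1 <- Z2 -> Z3
  P3: Z4 <- Z1 <- Z9 <- Z2 -> Z3
  P4: Z4 <- Z1 <- Z9 -> Z5 -> Z3
  P5: Z4 <- Z1 -> Z3
That exhausts the simple backdoor paths. Count: 5.

5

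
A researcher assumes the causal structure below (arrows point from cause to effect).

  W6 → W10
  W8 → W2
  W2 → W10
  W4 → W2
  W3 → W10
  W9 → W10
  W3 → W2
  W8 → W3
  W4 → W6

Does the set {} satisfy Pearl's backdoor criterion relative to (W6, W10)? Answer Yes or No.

Backdoor paths from W6 to W10 (paths whose first edge points into W6):
  P1: W6 <- W4 -> W2 <- W8 -> W3 -> W10
  P2: W6 <- W4 -> W2 <- W3 -> W10
  P3: W6 <- W4 -> W2 -> W10
Condition 1 (no descendant of W6 in the set): holds — descendants of W6 are {W10}; none are in {}.
Condition 2 (every backdoor path blocked by {}):
  P1: blocked at collider W2 (neither it nor any descendant is in the conditioning set).
  P2: blocked at collider W2 (neither it nor any descendant is in the conditioning set).
  P3: open — no interior node is in the conditioning set.
{} does not satisfy the backdoor criterion.

No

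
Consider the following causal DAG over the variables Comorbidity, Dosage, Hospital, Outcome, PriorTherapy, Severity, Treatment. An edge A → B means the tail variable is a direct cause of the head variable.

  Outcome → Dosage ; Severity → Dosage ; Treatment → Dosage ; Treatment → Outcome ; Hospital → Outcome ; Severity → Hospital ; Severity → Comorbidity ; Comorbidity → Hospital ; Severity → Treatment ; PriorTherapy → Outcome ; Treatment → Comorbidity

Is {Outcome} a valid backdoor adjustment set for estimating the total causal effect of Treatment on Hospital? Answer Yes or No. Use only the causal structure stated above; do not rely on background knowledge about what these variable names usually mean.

Backdoor paths from Treatment to Hospital (paths whose first edge points into Treatment):
  P1: Treatment <- Severity -> Comorbidity -> Hospital
  P2: Treatment <- Severity -> Hospital
  P3: Treatment <- Severity -> Dosage <- Outcome <- Hospital
Condition 1 (no descendant of Treatment in the set): FAILS — Outcome is a descendant of Treatment.
Condition 2 (every backdoor path blocked by {Outcome}):
  P1: open — no interior node is in the conditioning set.
  P2: open — no interior node is in the conditioning set.
  P3: blocked at collider Dosage (neither it nor any descendant is in the conditioning set).
{Outcome} does not satisfy the backdoor criterion.

No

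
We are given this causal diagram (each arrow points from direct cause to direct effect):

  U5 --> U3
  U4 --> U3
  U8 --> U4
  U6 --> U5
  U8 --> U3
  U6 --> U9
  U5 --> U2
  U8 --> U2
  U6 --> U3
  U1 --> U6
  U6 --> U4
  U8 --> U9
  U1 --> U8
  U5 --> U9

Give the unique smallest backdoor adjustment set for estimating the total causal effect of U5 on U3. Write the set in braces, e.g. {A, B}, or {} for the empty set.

Variables eligible for adjustment (non-descendants of U5, excluding U5 and U3): {U1, U4, U6, U8}.
Backdoor paths from U5 to U3:
  P1: U5 <- U6 <- U1 -> U8 -> U4 -> U3
  P2: U5 <- U6 <- U1 -> U8 -> U3
  P3: U5 <- U6 -> U4 <- U8 -> U3
  P4: U5 <- U6 -> U4 -> U3
  P5: U5 <- U6 -> U3
  P6: U5 <- U6 -> U9 <- U8 -> U4 -> U3
  P7: U5 <- U6 -> U9 <- U8 -> U3
The empty set is not sufficient: P1 (U5 <- U6 <- U1 -> U8 -> U4 -> U3) has no collider blocking it and no conditioned non-collider, so it is open.
Try {U6}:
  P1: blocked at chain node U6 ∈ conditioning set.
  P2: blocked at chain node U6 ∈ conditioning set.
  P3: blocked at fork node U6 ∈ conditioning set.
  P4: blocked at fork node U6 ∈ conditioning set.
  P5: blocked at fork node U6 ∈ conditioning set.
  P6: blocked at fork node U6 ∈ conditioning set.
  P7: blocked at fork node U6 ∈ conditioning set.
{U6} contains no descendant of U5 and blocks every backdoor path.
No other singleton works — e.g. {U1} leaves P4 open — so {U6} is the unique smallest valid adjustment set.

{U6}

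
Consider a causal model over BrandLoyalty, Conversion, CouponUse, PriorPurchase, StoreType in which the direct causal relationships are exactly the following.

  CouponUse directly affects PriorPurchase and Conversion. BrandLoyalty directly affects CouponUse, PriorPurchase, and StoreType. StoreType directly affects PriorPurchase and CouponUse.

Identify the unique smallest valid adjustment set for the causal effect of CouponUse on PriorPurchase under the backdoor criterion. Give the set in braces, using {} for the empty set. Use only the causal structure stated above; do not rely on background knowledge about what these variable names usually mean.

Variables eligible for adjustment (non-descendants of CouponUse, excluding CouponUse and PriorPurchase): {BrandLoyalty, StoreType}.
Backdoor paths from CouponUse to PriorPurchase:
  P1: CouponUse <- BrandLoyalty -> StoreType -> PriorPurchase
  P2: CouponUse <- BrandLoyalty -> PriorPurchase
  P3: CouponUse <- StoreType <- BrandLoyalty -> PriorPurchase
  P4: CouponUse <- StoreType -> PriorPurchase
The empty set is not sufficient: P1 (CouponUse <- BrandLoyalty -> StoreType -> PriorPurchase) has no collider blocking it and no conditioned non-collider, so it is open.
Try {BrandLoyalty, StoreType}:
  P1: blocked at fork node BrandLoyalty ∈ conditioning set.
  P2: blocked at fork node BrandLoyalty ∈ conditioning set.
  P3: blocked at chain node StoreType ∈ conditioning set.
  P4: blocked at fork node StoreType ∈ conditioning set.
{BrandLoyalty, StoreType} contains no descendant of CouponUse and blocks every backdoor path.
Every element of {BrandLoyalty, StoreType} is needed (dropping BrandLoyalty leaves P2 open; dropping StoreType leaves P4 open), so no proper subset is valid.
Among all size-2 subsets of the eligible variables, only {BrandLoyalty, StoreType} blocks every backdoor path, so it is the unique smallest valid adjustment set.

{BrandLoyalty, StoreType}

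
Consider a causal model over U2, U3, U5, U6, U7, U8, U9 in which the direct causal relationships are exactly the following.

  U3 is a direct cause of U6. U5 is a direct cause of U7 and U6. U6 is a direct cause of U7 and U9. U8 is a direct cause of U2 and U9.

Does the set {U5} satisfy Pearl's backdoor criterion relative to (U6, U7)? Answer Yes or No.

Yes

Backdoor paths from U6 to U7 (paths whose first edge points into U6):
  P1: U6 <- U5 -> U7
Condition 1 (no descendant of U6 in the set): holds — descendants of U6 are {U7, U9}; none are in {U5}.
Condition 2 (every backdoor path blocked by {U5}):
  P1: blocked at fork node U5 ∈ conditioning set.
{U5} satisfies the backdoor criterion.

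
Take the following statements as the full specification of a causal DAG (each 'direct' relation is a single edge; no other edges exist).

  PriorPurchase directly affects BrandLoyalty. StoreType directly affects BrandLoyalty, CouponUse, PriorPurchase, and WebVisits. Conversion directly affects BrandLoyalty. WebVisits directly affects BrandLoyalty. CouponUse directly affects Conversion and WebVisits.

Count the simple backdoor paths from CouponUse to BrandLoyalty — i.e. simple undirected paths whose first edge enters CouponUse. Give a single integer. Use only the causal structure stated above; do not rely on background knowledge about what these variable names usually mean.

A backdoor path from CouponUse to BrandLoyalty is any simple undirected path whose first edge points into CouponUse (i.e. leaves CouponUse via a parent).
Parents of CouponUse: {StoreType}.
Enumerating:
  P1: CouponUse <- StoreType -> PriorPurchase -> BrandLoyalty
  P2: CouponUse <- StoreType -> WebVisits -> BrandLoyalty
  P3: CouponUse <- StoreType -> BrandLoyalty
That exhausts the simple backdoor paths. Count: 3.

3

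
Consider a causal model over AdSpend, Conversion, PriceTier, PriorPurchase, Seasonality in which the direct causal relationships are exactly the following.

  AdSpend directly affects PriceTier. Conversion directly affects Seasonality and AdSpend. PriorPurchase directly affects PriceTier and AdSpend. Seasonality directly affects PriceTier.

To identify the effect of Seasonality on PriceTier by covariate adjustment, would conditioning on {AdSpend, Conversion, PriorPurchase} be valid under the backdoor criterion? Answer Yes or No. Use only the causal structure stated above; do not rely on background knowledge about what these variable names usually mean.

Yes

Backdoor paths from Seasonality to PriceTier (paths whose first edge points into Seasonality):
  P1: Seasonality <- Conversion -> AdSpend <- PriorPurchase -> PriceTier
  P2: Seasonality <- Conversion -> AdSpend -> PriceTier
Condition 1 (no descendant of Seasonality in the set): holds — descendants of Seasonality are {PriceTier}; none are in {AdSpend, Conversion, PriorPurchase}.
Condition 2 (every backdoor path blocked by {AdSpend, Conversion, PriorPurchase}):
  P1: blocked at fork node Conversion ∈ conditioning set.
  P2: blocked at fork node Conversion ∈ conditioning set.
{AdSpend, Conversion, PriorPurchase} satisfies the backdoor criterion.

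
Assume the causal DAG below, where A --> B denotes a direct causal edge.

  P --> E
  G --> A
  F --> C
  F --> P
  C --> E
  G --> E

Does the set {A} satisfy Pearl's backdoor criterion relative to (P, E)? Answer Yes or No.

Backdoor paths from P to E (paths whose first edge points into P):
  P1: P <- F -> C -> E
Condition 1 (no descendant of P in the set): holds — descendants of P are {E}; none are in {A}.
Condition 2 (every backdoor path blocked by {A}):
  P1: open — no interior node is in the conditioning set.
{A} does not satisfy the backdoor criterion.

No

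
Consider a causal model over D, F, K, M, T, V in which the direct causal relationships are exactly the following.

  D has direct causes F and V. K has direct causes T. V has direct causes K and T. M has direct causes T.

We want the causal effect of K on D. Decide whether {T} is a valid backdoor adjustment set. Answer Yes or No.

Yes

Backdoor paths from K to D (paths whose first edge points into K):
  P1: K <- T -> V -> D
Condition 1 (no descendant of K in the set): holds — descendants of K are {D, V}; none are in {T}.
Condition 2 (every backdoor path blocked by {T}):
  P1: blocked at fork node T ∈ conditioning set.
{T} satisfies the backdoor criterion.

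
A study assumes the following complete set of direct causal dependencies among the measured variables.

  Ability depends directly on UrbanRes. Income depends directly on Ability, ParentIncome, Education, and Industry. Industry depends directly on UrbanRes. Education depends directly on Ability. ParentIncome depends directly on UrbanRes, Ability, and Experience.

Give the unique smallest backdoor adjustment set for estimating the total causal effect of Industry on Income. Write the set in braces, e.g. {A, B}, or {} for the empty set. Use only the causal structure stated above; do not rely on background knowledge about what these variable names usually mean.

{UrbanRes}

Variables eligible for adjustment (non-descendants of Industry, excluding Industry and Income): {Ability, Education, Experience, ParentIncome, UrbanRes}.
Backdoor paths from Industry to Income:
  P1: Industry <- UrbanRes -> Ability -> Education -> Income
  P2: Industry <- UrbanRes -> Ability -> ParentIncome -> Income
  P3: Industry <- UrbanRes -> Ability -> Income
  P4: Industry <- UrbanRes -> ParentIncome <- Ability -> Education -> Income
  P5: Industry <- UrbanRes -> ParentIncome <- Ability -> Income
  P6: Industry <- UrbanRes -> ParentIncome -> Income
The empty set is not sufficient: P1 (Industry <- UrbanRes -> Ability -> Education -> Income) has no collider blocking it and no conditioned non-collider, so it is open.
Try {UrbanRes}:
  P1: blocked at fork node UrbanRes ∈ conditioning set.
  P2: blocked at fork node UrbanRes ∈ conditioning set.
  P3: blocked at fork node UrbanRes ∈ conditioning set.
  P4: blocked at fork node UrbanRes ∈ conditioning set.
  P5: blocked at fork node UrbanRes ∈ conditioning set.
  P6: blocked at fork node UrbanRes ∈ conditioning set.
{UrbanRes} contains no descendant of Industry and blocks every backdoor path.
No other singleton works — e.g. {Ability} leaves P6 open — so {UrbanRes} is the unique smallest valid adjustment set.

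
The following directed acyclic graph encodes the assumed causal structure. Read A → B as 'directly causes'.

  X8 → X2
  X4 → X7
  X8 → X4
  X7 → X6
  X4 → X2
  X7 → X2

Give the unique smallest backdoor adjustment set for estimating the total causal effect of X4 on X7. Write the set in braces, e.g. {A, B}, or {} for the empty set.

{}

Variables eligible for adjustment (non-descendants of X4, excluding X4 and X7): {X8}.
Backdoor paths from X4 to X7:
  P1: X4 <- X8 -> X2 <- X7
Each backdoor path contains an unconditioned collider, so every path is already blocked with the empty conditioning set:
  P1: blocked at collider X2 (neither it nor any descendant is in the conditioning set).
The empty set is therefore the unique smallest valid set.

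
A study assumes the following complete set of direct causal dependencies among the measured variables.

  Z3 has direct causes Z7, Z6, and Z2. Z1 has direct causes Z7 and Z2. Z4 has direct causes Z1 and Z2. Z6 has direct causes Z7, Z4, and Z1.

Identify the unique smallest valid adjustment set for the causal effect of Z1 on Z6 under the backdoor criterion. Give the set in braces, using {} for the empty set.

Variables eligible for adjustment (non-descendants of Z1, excluding Z1 and Z6): {Z2, Z7}.
Backdoor paths from Z1 to Z6:
  P1: Z1 <- Z7 -> Z6
  P2: Z1 <- Z7 -> Z3 <- Z2 -> Z4 -> Z6
  P3: Z1 <- Z7 -> Z3 <- Z6
  P4: Z1 <- Z2 -> Z4 -> Z6
  P5: Z1 <- Z2 -> Z3 <- Z7 -> Z6
  P6: Z1 <- Z2 -> Z3 <- Z6
The empty set is not sufficient: P1 (Z1 <- Z7 -> Z6) has no collider blocking it and no conditioned non-collider, so it is open.
Try {Z2, Z7}:
  P1: blocked at fork node Z7 ∈ conditioning set.
  P2: blocked at fork node Z7 ∈ conditioning set.
  P3: blocked at fork node Z7 ∈ conditioning set.
  P4: blocked at fork node Z2 ∈ conditioning set.
  P5: blocked at fork node Z2 ∈ conditioning set.
  P6: blocked at fork node Z2 ∈ conditioning set.
{Z2, Z7} contains no descendant of Z1 and blocks every backdoor path.
Every element of {Z2, Z7} is needed (dropping Z2 leaves P4 open; dropping Z7 leaves P1 open), so no proper subset is valid.
Among all size-2 subsets of the eligible variables, only {Z2, Z7} blocks every backdoor path, so it is the unique smallest valid adjustment set.

{Z2, Z7}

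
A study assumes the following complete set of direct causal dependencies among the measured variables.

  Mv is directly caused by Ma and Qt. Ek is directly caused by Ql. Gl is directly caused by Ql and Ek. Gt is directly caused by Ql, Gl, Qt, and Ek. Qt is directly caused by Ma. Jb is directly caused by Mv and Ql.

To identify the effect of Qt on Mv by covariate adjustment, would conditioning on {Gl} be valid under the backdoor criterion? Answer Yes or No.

No

Backdoor paths from Qt to Mv (paths whose first edge points into Qt):
  P1: Qt <- Ma -> Mv
Condition 1 (no descendant of Qt in the set): holds — descendants of Qt are {Gt, Jb, Mv}; none are in {Gl}.
Condition 2 (every backdoor path blocked by {Gl}):
  P1: open — no interior node is in the conditioning set.
{Gl} does not satisfy the backdoor criterion.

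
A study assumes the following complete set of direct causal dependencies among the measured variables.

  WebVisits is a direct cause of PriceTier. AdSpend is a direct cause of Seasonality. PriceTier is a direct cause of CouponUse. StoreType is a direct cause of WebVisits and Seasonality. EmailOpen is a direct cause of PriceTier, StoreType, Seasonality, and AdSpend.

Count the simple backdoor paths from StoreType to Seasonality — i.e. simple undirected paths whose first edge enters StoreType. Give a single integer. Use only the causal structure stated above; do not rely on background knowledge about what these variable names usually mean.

A backdoor path from StoreType to Seasonality is any simple undirected path whose first edge points into StoreType (i.e. leaves StoreType via a parent).
Parents of StoreType: {EmailOpen}.
Enumerating:
  P1: StoreType <- EmailOpen -> AdSpend -> Seasonality
  P2: StoreType <- EmailOpen -> Seasonality
That exhausts the simple backdoor paths. Count: 2.

2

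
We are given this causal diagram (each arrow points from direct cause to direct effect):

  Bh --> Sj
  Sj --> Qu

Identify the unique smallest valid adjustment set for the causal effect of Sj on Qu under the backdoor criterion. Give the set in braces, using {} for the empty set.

{}

Variables eligible for adjustment (non-descendants of Sj, excluding Sj and Qu): {Bh}.
Backdoor paths from Sj to Qu:
  (none)
With no backdoor paths the empty set already satisfies the criterion, and it is trivially minimal.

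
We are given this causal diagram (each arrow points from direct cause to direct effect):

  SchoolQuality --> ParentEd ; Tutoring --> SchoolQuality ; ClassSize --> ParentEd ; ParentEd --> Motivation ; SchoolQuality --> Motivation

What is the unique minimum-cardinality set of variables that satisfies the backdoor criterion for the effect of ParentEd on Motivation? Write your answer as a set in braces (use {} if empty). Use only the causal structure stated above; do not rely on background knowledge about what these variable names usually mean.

{SchoolQuality}

Variables eligible for adjustment (non-descendants of ParentEd, excluding ParentEd and Motivation): {ClassSize, SchoolQuality, Tutoring}.
Backdoor paths from ParentEd to Motivation:
  P1: ParentEd <- SchoolQuality -> Motivation
The empty set is not sufficient: P1 (ParentEd <- SchoolQuality -> Motivation) has no collider blocking it and no conditioned non-collider, so it is open.
Try {SchoolQuality}:
  P1: blocked at fork node SchoolQuality ∈ conditioning set.
{SchoolQuality} contains no descendant of ParentEd and blocks every backdoor path.
No other singleton works — e.g. {Tutoring} leaves P1 open — so {SchoolQuality} is the unique smallest valid adjustment set.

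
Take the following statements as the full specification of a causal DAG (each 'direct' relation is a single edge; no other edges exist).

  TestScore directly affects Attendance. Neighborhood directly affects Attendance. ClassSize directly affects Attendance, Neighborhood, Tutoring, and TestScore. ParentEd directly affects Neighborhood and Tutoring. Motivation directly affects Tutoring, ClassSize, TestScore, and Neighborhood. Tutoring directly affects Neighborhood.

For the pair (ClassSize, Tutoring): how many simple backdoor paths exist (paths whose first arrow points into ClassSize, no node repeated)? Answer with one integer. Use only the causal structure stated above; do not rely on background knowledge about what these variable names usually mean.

A backdoor path from ClassSize to Tutoring is any simple undirected path whose first edge points into ClassSize (i.e. leaves ClassSize via a parent).
Parents of ClassSize: {Motivation}.
Enumerating:
  P1: ClassSize <- Motivation -> TestScore -> Attendance <- Neighborhood <- ParentEd -> Tutoring
  P2: ClassSize <- Motivation -> TestScore -> Attendance <- Neighborhood <- Tutoring
  P3: ClassSize <- Motivation -> Tutoring
  P4: ClassSize <- Motivation -> Neighborhood <- ParentEd -> Tutoring
  P5: ClassSize <- Motivation -> Neighborhood <- Tutoring
That exhausts the simple backdoor paths. Count: 5.

5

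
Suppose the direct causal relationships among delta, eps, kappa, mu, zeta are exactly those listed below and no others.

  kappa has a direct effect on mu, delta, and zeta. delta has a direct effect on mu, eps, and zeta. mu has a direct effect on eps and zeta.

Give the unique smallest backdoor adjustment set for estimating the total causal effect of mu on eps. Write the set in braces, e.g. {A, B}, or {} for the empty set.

Variables eligible for adjustment (non-descendants of mu, excluding mu and eps): {delta, kappa}.
Backdoor paths from mu to eps:
  P1: mu <- kappa -> delta -> eps
  P2: mu <- kappa -> zeta <- delta -> eps
  P3: mu <- delta -> eps
The empty set is not sufficient: P1 (mu <- kappa -> delta -> eps) has no collider blocking it and no conditioned non-collider, so it is open.
Try {delta}:
  P1: blocked at chain node delta ∈ conditioning set.
  P2: blocked at collider zeta (neither it nor any descendant is in the conditioning set).
  P3: blocked at fork node delta ∈ conditioning set.
{delta} contains no descendant of mu and blocks every backdoor path.
No other singleton works — e.g. {kappa} leaves P3 open — so {delta} is the unique smallest valid adjustment set.

{delta}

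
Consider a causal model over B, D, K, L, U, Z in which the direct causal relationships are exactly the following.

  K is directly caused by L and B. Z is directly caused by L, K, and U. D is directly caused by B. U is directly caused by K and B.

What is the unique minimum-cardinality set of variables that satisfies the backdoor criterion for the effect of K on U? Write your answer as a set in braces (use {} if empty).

Variables eligible for adjustment (non-descendants of K, excluding K and U): {B, D, L}.
Backdoor paths from K to U:
  P1: K <- L -> Z <- U
  P2: K <- B -> U
The empty set is not sufficient: P2 (K <- B -> U) has no collider blocking it and no conditioned non-collider, so it is open.
Try {B}:
  P1: blocked at collider Z (neither it nor any descendant is in the conditioning set).
  P2: blocked at fork node B ∈ conditioning set.
{B} contains no descendant of K and blocks every backdoor path.
No other singleton works — e.g. {L} leaves P2 open — so {B} is the unique smallest valid adjustment set.

{B}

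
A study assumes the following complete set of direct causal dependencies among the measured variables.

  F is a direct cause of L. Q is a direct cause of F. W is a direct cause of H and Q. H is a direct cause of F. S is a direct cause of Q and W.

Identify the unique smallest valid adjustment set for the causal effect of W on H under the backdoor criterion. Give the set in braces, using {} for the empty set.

{}

Variables eligible for adjustment (non-descendants of W, excluding W and H): {S}.
Backdoor paths from W to H:
  P1: W <- S -> Q -> F <- H
Each backdoor path contains an unconditioned collider, so every path is already blocked with the empty conditioning set:
  P1: blocked at collider F (neither it nor any descendant is in the conditioning set).
The empty set is therefore the unique smallest valid set.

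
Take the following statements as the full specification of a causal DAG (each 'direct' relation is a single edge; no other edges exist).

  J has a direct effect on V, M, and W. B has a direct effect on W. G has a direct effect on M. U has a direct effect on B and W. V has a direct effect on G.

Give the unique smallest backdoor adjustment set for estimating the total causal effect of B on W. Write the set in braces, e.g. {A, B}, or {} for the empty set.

{U}

Variables eligible for adjustment (non-descendants of B, excluding B and W): {G, J, M, U, V}.
Backdoor paths from B to W:
  P1: B <- U -> W
The empty set is not sufficient: P1 (B <- U -> W) has no collider blocking it and no conditioned non-collider, so it is open.
Try {U}:
  P1: blocked at fork node U ∈ conditioning set.
{U} contains no descendant of B and blocks every backdoor path.
No other singleton works — e.g. {J} leaves P1 open — so {U} is the unique smallest valid adjustment set.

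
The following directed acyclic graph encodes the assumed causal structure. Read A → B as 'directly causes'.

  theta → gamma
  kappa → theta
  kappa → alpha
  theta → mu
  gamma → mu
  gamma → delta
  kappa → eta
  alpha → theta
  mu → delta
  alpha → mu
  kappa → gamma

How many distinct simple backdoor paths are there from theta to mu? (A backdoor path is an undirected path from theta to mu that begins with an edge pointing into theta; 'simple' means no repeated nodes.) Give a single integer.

6

A backdoor path from theta to mu is any simple undirected path whose first edge points into theta (i.e. leaves theta via a parent).
Parents of theta: {alpha, kappa}.
Enumerating:
  P1: theta <- kappa -> alpha -> mu
  P2: theta <- kappa -> gamma -> mu
  P3: theta <- kappa -> gamma -> delta <- mu
  P4: theta <- alpha <- kappa -> gamma -> mu
  P5: theta <- alpha <- kappa -> gamma -> delta <- mu
  P6: theta <- alpha -> mu
That exhausts the simple backdoor paths. Count: 6.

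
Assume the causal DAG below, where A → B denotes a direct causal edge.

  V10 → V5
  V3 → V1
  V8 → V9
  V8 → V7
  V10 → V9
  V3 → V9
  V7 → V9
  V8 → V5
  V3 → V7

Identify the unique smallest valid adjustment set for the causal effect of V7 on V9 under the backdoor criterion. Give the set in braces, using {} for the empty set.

Variables eligible for adjustment (non-descendants of V7, excluding V7 and V9): {V1, V10, V3, V5, V8}.
Backdoor paths from V7 to V9:
  P1: V7 <- V3 -> V9
  P2: V7 <- V8 -> V9
  P3: V7 <- V8 -> V5 <- V10 -> V9
The empty set is not sufficient: P1 (V7 <- V3 -> V9) has no collider blocking it and no conditioned non-collider, so it is open.
Try {V3, V8}:
  P1: blocked at fork node V3 ∈ conditioning set.
  P2: blocked at fork node V8 ∈ conditioning set.
  P3: blocked at fork node V8 ∈ conditioning set.
{V3, V8} contains no descendant of V7 and blocks every backdoor path.
Every element of {V3, V8} is needed (dropping V3 leaves P1 open; dropping V8 leaves P2 open), so no proper subset is valid.
Among all size-2 subsets of the eligible variables, only {V3, V8} blocks every backdoor path, so it is the unique smallest valid adjustment set.

{V3, V8}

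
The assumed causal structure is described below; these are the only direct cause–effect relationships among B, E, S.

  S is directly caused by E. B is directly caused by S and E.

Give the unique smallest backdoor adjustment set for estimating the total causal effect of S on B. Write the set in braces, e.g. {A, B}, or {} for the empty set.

{E}

Variables eligible for adjustment (non-descendants of S, excluding S and B): {E}.
Backdoor paths from S to B:
  P1: S <- E -> B
The empty set is not sufficient: P1 (S <- E -> B) has no collider blocking it and no conditioned non-collider, so it is open.
Try {E}:
  P1: blocked at fork node E ∈ conditioning set.
{E} contains no descendant of S and blocks every backdoor path.
{E} is the unique smallest valid adjustment set.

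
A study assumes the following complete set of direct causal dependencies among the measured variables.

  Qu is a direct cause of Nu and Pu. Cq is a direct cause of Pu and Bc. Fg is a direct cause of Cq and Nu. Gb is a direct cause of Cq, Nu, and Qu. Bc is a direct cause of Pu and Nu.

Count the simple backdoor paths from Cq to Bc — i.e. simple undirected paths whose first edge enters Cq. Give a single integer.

A backdoor path from Cq to Bc is any simple undirected path whose first edge points into Cq (i.e. leaves Cq via a parent).
Parents of Cq: {Fg, Gb}.
Enumerating:
  P1: Cq <- Fg -> Nu <- Gb -> Qu -> Pu <- Bc
  P2: Cq <- Fg -> Nu <- Qu -> Pu <- Bc
  P3: Cq <- Fg -> Nu <- Bc
  P4: Cq <- Gb -> Qu -> Nu <- Bc
  P5: Cq <- Gb -> Qu -> Pu <- Bc
  P6: Cq <- Gb -> Nu <- Qu -> Pu <- Bc
  P7: Cq <- Gb -> Nu <- Bc
That exhausts the simple backdoor paths. Count: 7.

7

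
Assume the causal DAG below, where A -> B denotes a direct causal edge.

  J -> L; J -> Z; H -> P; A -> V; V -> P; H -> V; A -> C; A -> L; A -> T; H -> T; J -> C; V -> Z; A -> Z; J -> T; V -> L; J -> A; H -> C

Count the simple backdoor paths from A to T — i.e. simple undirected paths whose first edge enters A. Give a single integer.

6

A backdoor path from A to T is any simple undirected path whose first edge points into A (i.e. leaves A via a parent).
Parents of A: {J}.
Enumerating:
  P1: A <- J -> T
  P2: A <- J -> C <- H -> T
  P3: A <- J -> L <- V <- H -> T
  P4: A <- J -> L <- V -> P <- H -> T
  P5: A <- J -> Z <- V <- H -> T
  P6: A <- J -> Z <- V -> P <- H -> T
That exhausts the simple backdoor paths. Count: 6.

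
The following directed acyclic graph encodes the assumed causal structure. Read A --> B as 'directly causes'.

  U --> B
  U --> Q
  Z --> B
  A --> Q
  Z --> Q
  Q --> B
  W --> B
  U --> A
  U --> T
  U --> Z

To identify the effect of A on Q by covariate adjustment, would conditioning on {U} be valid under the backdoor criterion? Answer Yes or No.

Backdoor paths from A to Q (paths whose first edge points into A):
  P1: A <- U -> Z -> Q
  P2: A <- U -> Z -> B <- Q
  P3: A <- U -> Q
  P4: A <- U -> B <- Z -> Q
  P5: A <- U -> B <- Q
Condition 1 (no descendant of A in the set): holds — descendants of A are {B, Q}; none are in {U}.
Condition 2 (every backdoor path blocked by {U}):
  P1: blocked at fork node U ∈ conditioning set.
  P2: blocked at fork node U ∈ conditioning set.
  P3: blocked at fork node U ∈ conditioning set.
  P4: blocked at fork node U ∈ conditioning set.
  P5: blocked at fork node U ∈ conditioning set.
{U} satisfies the backdoor criterion.

Yes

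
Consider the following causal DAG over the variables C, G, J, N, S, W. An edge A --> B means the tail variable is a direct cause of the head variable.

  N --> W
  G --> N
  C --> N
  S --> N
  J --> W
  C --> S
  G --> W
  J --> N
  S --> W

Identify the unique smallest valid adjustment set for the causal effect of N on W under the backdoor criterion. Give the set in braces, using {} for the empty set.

{G, J, S}

Variables eligible for adjustment (non-descendants of N, excluding N and W): {C, G, J, S}.
Backdoor paths from N to W:
  P1: N <- C -> S -> W
  P2: N <- G -> W
  P3: N <- S -> W
  P4: N <- J -> W
The empty set is not sufficient: P1 (N <- C -> S -> W) has no collider blocking it and no conditioned non-collider, so it is open.
Try {G, J, S}:
  P1: blocked at chain node S ∈ conditioning set.
  P2: blocked at fork node G ∈ conditioning set.
  P3: blocked at fork node S ∈ conditioning set.
  P4: blocked at fork node J ∈ conditioning set.
{G, J, S} contains no descendant of N and blocks every backdoor path.
Every element of {G, J, S} is needed (dropping G leaves P2 open; dropping J leaves P4 open; dropping S leaves P1 open), so no proper subset is valid.
Among all size-3 subsets of the eligible variables, only {G, J, S} blocks every backdoor path, so it is the unique smallest valid adjustment set.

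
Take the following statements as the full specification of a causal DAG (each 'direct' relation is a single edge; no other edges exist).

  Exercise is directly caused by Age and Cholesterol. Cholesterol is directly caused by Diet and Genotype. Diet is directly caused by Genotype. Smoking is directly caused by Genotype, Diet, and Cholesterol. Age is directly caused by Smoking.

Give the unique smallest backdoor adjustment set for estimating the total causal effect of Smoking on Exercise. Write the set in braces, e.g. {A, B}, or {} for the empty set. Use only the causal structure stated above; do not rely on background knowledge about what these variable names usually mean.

Variables eligible for adjustment (non-descendants of Smoking, excluding Smoking and Exercise): {Cholesterol, Diet, Genotype}.
Backdoor paths from Smoking to Exercise:
  P1: Smoking <- Genotype -> Diet -> Cholesterol -> Exercise
  P2: Smoking <- Genotype -> Cholesterol -> Exercise
  P3: Smoking <- Diet <- Genotype -> Cholesterol -> Exercise
  P4: Smoking <- Diet -> Cholesterol -> Exercise
  P5: Smoking <- Cholesterol -> Exercise
The empty set is not sufficient: P1 (Smoking <- Genotype -> Diet -> Cholesterol -> Exercise) has no collider blocking it and no conditioned non-collider, so it is open.
Try {Cholesterol}:
  P1: blocked at chain node Cholesterol ∈ conditioning set.
  P2: blocked at chain node Cholesterol ∈ conditioning set.
  P3: blocked at chain node Cholesterol ∈ conditioning set.
  P4: blocked at chain node Cholesterol ∈ conditioning set.
  P5: blocked at fork node Cholesterol ∈ conditioning set.
{Cholesterol} contains no descendant of Smoking and blocks every backdoor path.
No other singleton works — e.g. {Genotype} leaves P4 open — so {Cholesterol} is the unique smallest valid adjustment set.

{Cholesterol}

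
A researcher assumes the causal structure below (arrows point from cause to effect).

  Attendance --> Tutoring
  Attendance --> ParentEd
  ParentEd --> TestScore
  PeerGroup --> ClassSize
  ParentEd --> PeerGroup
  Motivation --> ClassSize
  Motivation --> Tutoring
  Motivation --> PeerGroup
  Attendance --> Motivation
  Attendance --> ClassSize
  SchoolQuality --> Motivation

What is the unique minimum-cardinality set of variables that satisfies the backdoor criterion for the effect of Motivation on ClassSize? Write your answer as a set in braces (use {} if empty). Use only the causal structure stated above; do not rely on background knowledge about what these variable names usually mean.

Variables eligible for adjustment (non-descendants of Motivation, excluding Motivation and ClassSize): {Attendance, ParentEd, SchoolQuality, TestScore}.
Backdoor paths from Motivation to ClassSize:
  P1: Motivation <- Attendance -> ParentEd -> PeerGroup -> ClassSize
  P2: Motivation <- Attendance -> ClassSize
The empty set is not sufficient: P1 (Motivation <- Attendance -> ParentEd -> PeerGroup -> ClassSize) has no collider blocking it and no conditioned non-collider, so it is open.
Try {Attendance}:
  P1: blocked at fork node Attendance ∈ conditioning set.
  P2: blocked at fork node Attendance ∈ conditioning set.
{Attendance} contains no descendant of Motivation and blocks every backdoor path.
No other singleton works — e.g. {SchoolQuality} leaves P1 open — so {Attendance} is the unique smallest valid adjustment set.

{Attendance}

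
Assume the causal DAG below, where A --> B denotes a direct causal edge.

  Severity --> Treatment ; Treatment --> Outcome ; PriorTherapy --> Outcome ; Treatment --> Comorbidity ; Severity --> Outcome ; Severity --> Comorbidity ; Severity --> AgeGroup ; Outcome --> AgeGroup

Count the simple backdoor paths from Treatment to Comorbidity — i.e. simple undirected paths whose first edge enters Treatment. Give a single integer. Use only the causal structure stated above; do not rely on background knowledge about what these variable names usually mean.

A backdoor path from Treatment to Comorbidity is any simple undirected path whose first edge points into Treatment (i.e. leaves Treatment via a parent).
Parents of Treatment: {Severity}.
Enumerating:
  P1: Treatment <- Severity -> Comorbidity
That exhausts the simple backdoor paths. Count: 1.

1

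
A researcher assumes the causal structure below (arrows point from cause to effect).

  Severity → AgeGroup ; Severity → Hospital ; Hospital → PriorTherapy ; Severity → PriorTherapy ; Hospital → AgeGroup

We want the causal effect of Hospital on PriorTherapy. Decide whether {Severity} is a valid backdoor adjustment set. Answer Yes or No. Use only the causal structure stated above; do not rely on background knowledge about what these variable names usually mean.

Yes

Backdoor paths from Hospital to PriorTherapy (paths whose first edge points into Hospital):
  P1: Hospital <- Severity -> PriorTherapy
Condition 1 (no descendant of Hospital in the set): holds — descendants of Hospital are {AgeGroup, PriorTherapy}; none are in {Severity}.
Condition 2 (every backdoor path blocked by {Severity}):
  P1: blocked at fork node Severity ∈ conditioning set.
{Severity} satisfies the backdoor criterion.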